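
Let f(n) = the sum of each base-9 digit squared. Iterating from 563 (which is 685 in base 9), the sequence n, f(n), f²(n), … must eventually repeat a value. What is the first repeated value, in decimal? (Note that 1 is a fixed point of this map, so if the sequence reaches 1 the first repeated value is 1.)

563 = (6,8,5)_9 → 125
125 = (1,4,8)_9 → 81
81 = (1,0,0)_9 → 1  — reached the fixed point 1.
1 → 1, so 1 is the first repeated value.

1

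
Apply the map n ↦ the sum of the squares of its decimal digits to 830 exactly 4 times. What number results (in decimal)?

145

830 → 8² + 3² + 0² = 64 + 9 + 0 = 73
73 → 7² + 3² = 49 + 9 = 58
58 → 5² + 8² = 25 + 64 = 89
89 → 8² + 9² = 64 + 81 = 145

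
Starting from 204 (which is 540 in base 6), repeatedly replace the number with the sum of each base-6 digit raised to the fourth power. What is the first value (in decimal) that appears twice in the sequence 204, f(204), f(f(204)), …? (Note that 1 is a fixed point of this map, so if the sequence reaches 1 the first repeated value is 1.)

353

204 = (5,4,0)_6 → 5⁴ + 4⁴ + 0⁴ = 881
881 = (4,0,2,5)_6 → 4⁴ + 0⁴ + 2⁴ + 5⁴ = 897
897 = (4,0,5,3)_6 → 4⁴ + 0⁴ + 5⁴ + 3⁴ = 962
962 = (4,2,4,2)_6 → 4⁴ + 2⁴ + 4⁴ + 2⁴ = 544
544 = (2,3,0,4)_6 → 2⁴ + 3⁴ + 0⁴ + 4⁴ = 353
353 = (1,3,4,5)_6 → 1⁴ + 3⁴ + 4⁴ + 5⁴ = 963
963 = (4,2,4,3)_6 → 4⁴ + 2⁴ + 4⁴ + 3⁴ = 609
609 = (2,4,5,3)_6 → 2⁴ + 4⁴ + 5⁴ + 3⁴ = 978
978 = (4,3,1,0)_6 → 4⁴ + 3⁴ + 1⁴ + 0⁴ = 338
338 = (1,3,2,2)_6 → 1⁴ + 3⁴ + 2⁴ + 2⁴ = 114
114 = (3,1,0)_6 → 3⁴ + 1⁴ + 0⁴ = 82
82 = (2,1,4)_6 → 2⁴ + 1⁴ + 4⁴ = 273
273 = (1,1,3,3)_6 → 1⁴ + 1⁴ + 3⁴ + 3⁴ = 164
164 = (4,3,2)_6 → 4⁴ + 3⁴ + 2⁴ = 353  — 353 already appeared earlier.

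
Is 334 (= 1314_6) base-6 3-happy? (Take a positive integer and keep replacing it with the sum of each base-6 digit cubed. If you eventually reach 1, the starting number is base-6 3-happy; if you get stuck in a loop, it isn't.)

not base-6 3-happy

334 = (1,3,1,4)_6 → 93
93 = (2,3,3)_6 → 62
62 = (1,4,2)_6 → 73
73 = (2,0,1)_6 → 9
9 = (1,3)_6 → 28
28 = (4,4)_6 → 128
128 = (3,3,2)_6 → 62  — 62 already seen; the sequence cycles without reaching 1.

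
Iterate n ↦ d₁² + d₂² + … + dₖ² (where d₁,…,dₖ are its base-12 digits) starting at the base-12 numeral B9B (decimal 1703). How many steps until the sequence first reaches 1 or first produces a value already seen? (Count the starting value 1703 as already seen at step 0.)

1703 = (11,9,11)_12 → 11² + 9² + 11² = 121 + 81 + 121 = 323
323 = (2,2,11)_12 → 2² + 2² + 11² = 4 + 4 + 121 = 129
129 = (10,9)_12 → 10² + 9² = 100 + 81 = 181
181 = (1,3,1)_12 → 1² + 3² + 1² = 1 + 9 + 1 = 11
11 = (11)_12 → 11² = 121
121 = (10,1)_12 → 10² + 1² = 100 + 1 = 101
101 = (8,5)_12 → 8² + 5² = 64 + 25 = 89
89 = (7,5)_12 → 7² + 5² = 49 + 25 = 74
74 = (6,2)_12 → 6² + 2² = 36 + 4 = 40
40 = (3,4)_12 → 3² + 4² = 9 + 16 = 25
25 = (2,1)_12 → 2² + 1² = 4 + 1 = 5
5 = (5)_12 → 5² = 25  — 25 repeats.
That took 12 steps.

12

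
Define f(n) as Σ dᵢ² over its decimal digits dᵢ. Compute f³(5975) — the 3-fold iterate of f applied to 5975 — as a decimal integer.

5975 → 180
180 → 65
65 → 61

61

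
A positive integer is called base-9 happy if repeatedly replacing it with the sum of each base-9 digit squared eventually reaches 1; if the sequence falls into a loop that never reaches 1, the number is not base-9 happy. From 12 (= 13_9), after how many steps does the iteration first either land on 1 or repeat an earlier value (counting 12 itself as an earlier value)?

6

12 = (1,3)_9 → 1² + 3² = 1 + 9 = 10
10 = (1,1)_9 → 1² + 1² = 1 + 1 = 2
2 = (2)_9 → 2² = 4
4 = (4)_9 → 4² = 16
16 = (1,7)_9 → 1² + 7² = 1 + 49 = 50
50 = (5,5)_9 → 5² + 5² = 25 + 25 = 50  — 50 repeats.
That took 6 steps.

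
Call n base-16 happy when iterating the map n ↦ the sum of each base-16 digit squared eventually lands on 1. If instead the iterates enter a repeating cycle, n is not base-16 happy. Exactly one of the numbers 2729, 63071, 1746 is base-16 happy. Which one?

2729: 2729 → 281 → 83 → 34 → 8 → 64 → 16 → 1  — reaches 1 (base-16 happy)
63071: 63071 → 511 → 451 → 154 → 181 → 146 → 85 → 50 → 13 → 169 → 181  — repeats 181 (not base-16 happy)
1746: 1746 → 209 → 170 → 200 → 208 → 169 → 181 → 146 → 85 → 50 → 13 → 169  — repeats 169 (not base-16 happy)

2729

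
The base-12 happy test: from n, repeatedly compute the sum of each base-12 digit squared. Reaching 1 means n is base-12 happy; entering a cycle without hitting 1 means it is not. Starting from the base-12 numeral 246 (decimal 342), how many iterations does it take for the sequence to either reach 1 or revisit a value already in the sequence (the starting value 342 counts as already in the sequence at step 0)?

342 = (2,4,6)_12 → 2² + 4² + 6² = 56
56 = (4,8)_12 → 4² + 8² = 80
80 = (6,8)_12 → 6² + 8² = 100
100 = (8,4)_12 → 8² + 4² = 80  — 80 repeats.
That took 4 steps.

4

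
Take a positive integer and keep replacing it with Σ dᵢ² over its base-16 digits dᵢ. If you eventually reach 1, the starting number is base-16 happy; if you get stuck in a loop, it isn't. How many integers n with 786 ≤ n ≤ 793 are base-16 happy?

2

786: 786 → 14 → 196 → 160 → 100 → 52 → 25 → 82 → 29 → 170 → 200 → 208 → 169 → 181 → 146 → 85 → 50 → 13 → 169  — not base-16 happy
787: 787 → 19 → 10 → 100 → 52 → 25 → 82 → 29 → 170 → 200 → 208 → 169 → 181 → 146 → 85 → 50 → 13 → 169  — not base-16 happy
788: 788 → 26 → 101 → 61 → 178 → 125 → 218 → 269 → 170 → 200 → 208 → 169 → 181 → 146 → 85 → 50 → 13 → 169  — not base-16 happy
789: 789 → 35 → 13 → 169 → 181 → 146 → 85 → 50 → 13  — not base-16 happy
790: 790 → 46 → 200 → 208 → 169 → 181 → 146 → 85 → 50 → 13 → 169  — not base-16 happy
791: 791 → 59 → 130 → 68 → 32 → 4 → 16 → 1  — base-16 happy
792: 792 → 74 → 116 → 65 → 17 → 2 → 4 → 16 → 1  — base-16 happy
793: 793 → 91 → 146 → 85 → 50 → 13 → 169 → 181 → 146  — not base-16 happy
base-16 happy: 791, 792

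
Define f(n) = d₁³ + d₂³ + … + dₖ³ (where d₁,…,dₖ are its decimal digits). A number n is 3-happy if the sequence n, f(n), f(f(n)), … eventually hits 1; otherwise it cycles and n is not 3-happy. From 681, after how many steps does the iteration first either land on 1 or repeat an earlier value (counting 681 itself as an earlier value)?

5

681 → 729
729 → 1080
1080 → 513
513 → 153
153 → 153  — 153 repeats.
That took 5 steps.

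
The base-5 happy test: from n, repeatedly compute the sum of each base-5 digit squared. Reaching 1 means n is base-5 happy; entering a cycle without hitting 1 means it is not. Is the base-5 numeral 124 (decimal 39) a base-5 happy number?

39 = (1,2,4)_5 → 1² + 2² + 4² = 1 + 4 + 16 = 21
21 = (4,1)_5 → 4² + 1² = 16 + 1 = 17
17 = (3,2)_5 → 3² + 2² = 9 + 4 = 13
13 = (2,3)_5 → 2² + 3² = 4 + 9 = 13  — 13 already seen; the sequence cycles without reaching 1.

not base-5 happy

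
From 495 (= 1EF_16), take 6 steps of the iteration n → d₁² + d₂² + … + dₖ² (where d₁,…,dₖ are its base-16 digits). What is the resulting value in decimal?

495 = (1,14,15)_16 → 422
422 = (1,10,6)_16 → 137
137 = (8,9)_16 → 145
145 = (9,1)_16 → 82
82 = (5,2)_16 → 29
29 = (1,13)_16 → 170

170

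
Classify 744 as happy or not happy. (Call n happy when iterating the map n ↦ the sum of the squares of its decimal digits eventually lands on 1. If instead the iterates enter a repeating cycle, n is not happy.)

not happy

744 → 81
81 → 65
65 → 61
61 → 37
37 → 58
58 → 89
89 → 145
145 → 42
42 → 20
20 → 4
4 → 16
16 → 37  — 37 already seen; the sequence cycles without reaching 1.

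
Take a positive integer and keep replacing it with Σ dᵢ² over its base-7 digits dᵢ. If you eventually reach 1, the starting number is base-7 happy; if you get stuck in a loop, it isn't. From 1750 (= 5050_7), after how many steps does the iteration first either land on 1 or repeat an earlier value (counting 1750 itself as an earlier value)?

6

1750 = (5,0,5,0)_7 → 5² + 0² + 5² + 0² = 50
50 = (1,0,1)_7 → 1² + 0² + 1² = 2
2 = (2)_7 → 2² = 4
4 = (4)_7 → 4² = 16
16 = (2,2)_7 → 2² + 2² = 8
8 = (1,1)_7 → 1² + 1² = 2  — 2 repeats.
That took 6 steps.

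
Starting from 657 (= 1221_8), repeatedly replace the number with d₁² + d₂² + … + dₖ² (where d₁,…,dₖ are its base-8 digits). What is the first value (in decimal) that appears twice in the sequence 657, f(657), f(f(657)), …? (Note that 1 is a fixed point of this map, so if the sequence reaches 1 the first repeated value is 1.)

10

657 = (1,2,2,1)_8 → 1² + 2² + 2² + 1² = 1 + 4 + 4 + 1 = 10
10 = (1,2)_8 → 1² + 2² = 1 + 4 = 5
5 = (5)_8 → 5² = 25
25 = (3,1)_8 → 3² + 1² = 9 + 1 = 10  — 10 already appeared earlier.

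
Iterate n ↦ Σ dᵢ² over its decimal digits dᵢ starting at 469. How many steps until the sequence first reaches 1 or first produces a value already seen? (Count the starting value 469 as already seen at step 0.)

469 → 133
133 → 19
19 → 82
82 → 68
68 → 100
100 → 1  — reached 1.
That took 6 steps.

6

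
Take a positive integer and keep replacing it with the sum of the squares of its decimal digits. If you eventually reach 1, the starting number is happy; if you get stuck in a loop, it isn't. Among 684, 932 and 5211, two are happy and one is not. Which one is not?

684: 684 → 116 → 38 → 73 → 58 → 89 → 145 → 42 → 20 → 4 → 16 → 37 → 58  — repeats 58 (not happy)
932: 932 → 94 → 97 → 130 → 10 → 1  — reaches 1 (happy)
5211: 5211 → 31 → 10 → 1  — reaches 1 (happy)

684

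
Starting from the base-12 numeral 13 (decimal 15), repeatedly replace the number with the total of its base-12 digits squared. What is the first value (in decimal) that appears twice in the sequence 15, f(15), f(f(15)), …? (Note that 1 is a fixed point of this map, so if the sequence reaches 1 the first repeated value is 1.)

100

15 = (1,3)_12 → 1² + 3² = 10
10 = (10)_12 → 10² = 100
100 = (8,4)_12 → 8² + 4² = 80
80 = (6,8)_12 → 6² + 8² = 100  — 100 already appeared earlier.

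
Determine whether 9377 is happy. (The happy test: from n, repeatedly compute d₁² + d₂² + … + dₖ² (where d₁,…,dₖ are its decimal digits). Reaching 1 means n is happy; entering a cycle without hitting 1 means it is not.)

9377 → 188
188 → 129
129 → 86
86 → 100
100 → 1  — reached 1.

happy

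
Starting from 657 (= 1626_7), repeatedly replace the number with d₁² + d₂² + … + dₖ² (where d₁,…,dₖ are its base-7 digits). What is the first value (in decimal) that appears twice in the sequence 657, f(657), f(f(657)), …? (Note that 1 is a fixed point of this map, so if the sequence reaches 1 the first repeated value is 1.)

17

657 = (1,6,2,6)_7 → 1² + 6² + 2² + 6² = 77
77 = (1,4,0)_7 → 1² + 4² + 0² = 17
17 = (2,3)_7 → 2² + 3² = 13
13 = (1,6)_7 → 1² + 6² = 37
37 = (5,2)_7 → 5² + 2² = 29
29 = (4,1)_7 → 4² + 1² = 17  — 17 already appeared earlier.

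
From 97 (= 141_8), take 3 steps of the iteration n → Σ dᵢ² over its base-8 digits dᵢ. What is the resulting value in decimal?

97 = (1,4,1)_8 → 1² + 4² + 1² = 18
18 = (2,2)_8 → 2² + 2² = 8
8 = (1,0)_8 → 1² + 0² = 1

1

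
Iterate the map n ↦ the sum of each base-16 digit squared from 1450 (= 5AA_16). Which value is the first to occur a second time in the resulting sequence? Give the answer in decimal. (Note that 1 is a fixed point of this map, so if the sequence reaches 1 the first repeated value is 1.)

1450 = (5,10,10)_16 → 5² + 10² + 10² = 225
225 = (14,1)_16 → 14² + 1² = 197
197 = (12,5)_16 → 12² + 5² = 169
169 = (10,9)_16 → 10² + 9² = 181
181 = (11,5)_16 → 11² + 5² = 146
146 = (9,2)_16 → 9² + 2² = 85
85 = (5,5)_16 → 5² + 5² = 50
50 = (3,2)_16 → 3² + 2² = 13
13 = (13)_16 → 13² = 169  — 169 already appeared earlier.

169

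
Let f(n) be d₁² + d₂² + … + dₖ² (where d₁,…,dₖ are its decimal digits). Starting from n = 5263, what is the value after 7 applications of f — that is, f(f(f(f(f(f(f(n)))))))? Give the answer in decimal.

145

5263 → 5² + 2² + 6² + 3² = 25 + 4 + 36 + 9 = 74
74 → 7² + 4² = 49 + 16 = 65
65 → 6² + 5² = 36 + 25 = 61
61 → 6² + 1² = 36 + 1 = 37
37 → 3² + 7² = 9 + 49 = 58
58 → 5² + 8² = 25 + 64 = 89
89 → 8² + 9² = 64 + 81 = 145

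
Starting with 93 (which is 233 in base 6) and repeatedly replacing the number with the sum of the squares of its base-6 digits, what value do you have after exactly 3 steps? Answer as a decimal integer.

17

93 = (2,3,3)_6 → 2² + 3² + 3² = 22
22 = (3,4)_6 → 3² + 4² = 25
25 = (4,1)_6 → 4² + 1² = 17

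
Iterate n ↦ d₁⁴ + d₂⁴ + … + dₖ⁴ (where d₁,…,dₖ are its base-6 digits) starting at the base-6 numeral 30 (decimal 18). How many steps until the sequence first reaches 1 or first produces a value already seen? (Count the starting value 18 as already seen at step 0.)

18 = (3,0)_6 → 3⁴ + 0⁴ = 81
81 = (2,1,3)_6 → 2⁴ + 1⁴ + 3⁴ = 98
98 = (2,4,2)_6 → 2⁴ + 4⁴ + 2⁴ = 288
288 = (1,2,0,0)_6 → 1⁴ + 2⁴ + 0⁴ + 0⁴ = 17
17 = (2,5)_6 → 2⁴ + 5⁴ = 641
641 = (2,5,4,5)_6 → 2⁴ + 5⁴ + 4⁴ + 5⁴ = 1522
1522 = (1,1,0,1,4)_6 → 1⁴ + 1⁴ + 0⁴ + 1⁴ + 4⁴ = 259
259 = (1,1,1,1)_6 → 1⁴ + 1⁴ + 1⁴ + 1⁴ = 4
4 = (4)_6 → 4⁴ = 256
256 = (1,1,0,4)_6 → 1⁴ + 1⁴ + 0⁴ + 4⁴ = 258
258 = (1,1,1,0)_6 → 1⁴ + 1⁴ + 1⁴ + 0⁴ = 3
3 = (3)_6 → 3⁴ = 81  — 81 repeats.
That took 12 steps.

12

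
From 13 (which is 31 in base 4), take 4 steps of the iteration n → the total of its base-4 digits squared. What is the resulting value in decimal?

1

13 = (3,1)_4 → 10
10 = (2,2)_4 → 8
8 = (2,0)_4 → 4
4 = (1,0)_4 → 1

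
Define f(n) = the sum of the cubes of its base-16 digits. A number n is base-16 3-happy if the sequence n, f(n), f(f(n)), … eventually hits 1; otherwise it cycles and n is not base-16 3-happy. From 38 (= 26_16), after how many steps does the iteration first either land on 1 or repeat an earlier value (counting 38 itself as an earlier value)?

38 = (2,6)_16 → 2³ + 6³ = 8 + 216 = 224
224 = (14,0)_16 → 14³ + 0³ = 2744 + 0 = 2744
2744 = (10,11,8)_16 → 10³ + 11³ + 8³ = 1000 + 1331 + 512 = 2843
2843 = (11,1,11)_16 → 11³ + 1³ + 11³ = 1331 + 1 + 1331 = 2663
2663 = (10,6,7)_16 → 10³ + 6³ + 7³ = 1000 + 216 + 343 = 1559
1559 = (6,1,7)_16 → 6³ + 1³ + 7³ = 216 + 1 + 343 = 560
560 = (2,3,0)_16 → 2³ + 3³ + 0³ = 8 + 27 + 0 = 35
35 = (2,3)_16 → 2³ + 3³ = 8 + 27 = 35  — 35 repeats.
That took 8 steps.

8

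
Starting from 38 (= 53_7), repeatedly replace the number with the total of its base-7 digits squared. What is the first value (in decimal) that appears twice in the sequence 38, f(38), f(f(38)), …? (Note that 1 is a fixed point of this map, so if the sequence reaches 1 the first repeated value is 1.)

10

38 = (5,3)_7 → 5² + 3² = 25 + 9 = 34
34 = (4,6)_7 → 4² + 6² = 16 + 36 = 52
52 = (1,0,3)_7 → 1² + 0² + 3² = 1 + 0 + 9 = 10
10 = (1,3)_7 → 1² + 3² = 1 + 9 = 10  — 10 already appeared earlier.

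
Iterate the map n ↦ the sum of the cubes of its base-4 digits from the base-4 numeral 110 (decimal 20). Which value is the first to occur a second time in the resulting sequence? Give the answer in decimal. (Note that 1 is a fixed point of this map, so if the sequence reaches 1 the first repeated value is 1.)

20 = (1,1,0)_4 → 1³ + 1³ + 0³ = 1 + 1 + 0 = 2
2 = (2)_4 → 2³ = 8
8 = (2,0)_4 → 2³ + 0³ = 8 + 0 = 8  — 8 already appeared earlier.

8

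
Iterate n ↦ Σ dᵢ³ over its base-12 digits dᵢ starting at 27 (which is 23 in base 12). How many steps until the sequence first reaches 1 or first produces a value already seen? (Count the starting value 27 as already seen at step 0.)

12

27 = (2,3)_12 → 2³ + 3³ = 8 + 27 = 35
35 = (2,11)_12 → 2³ + 11³ = 8 + 1331 = 1339
1339 = (9,3,7)_12 → 9³ + 3³ + 7³ = 729 + 27 + 343 = 1099
1099 = (7,7,7)_12 → 7³ + 7³ + 7³ = 343 + 343 + 343 = 1029
1029 = (7,1,9)_12 → 7³ + 1³ + 9³ = 343 + 1 + 729 = 1073
1073 = (7,5,5)_12 → 7³ + 5³ + 5³ = 343 + 125 + 125 = 593
593 = (4,1,5)_12 → 4³ + 1³ + 5³ = 64 + 1 + 125 = 190
190 = (1,3,10)_12 → 1³ + 3³ + 10³ = 1 + 27 + 1000 = 1028
1028 = (7,1,8)_12 → 7³ + 1³ + 8³ = 343 + 1 + 512 = 856
856 = (5,11,4)_12 → 5³ + 11³ + 4³ = 125 + 1331 + 64 = 1520
1520 = (10,6,8)_12 → 10³ + 6³ + 8³ = 1000 + 216 + 512 = 1728
1728 = (1,0,0,0)_12 → 1³ + 0³ + 0³ + 0³ = 1 + 0 + 0 + 0 = 1  — reached 1.
That took 12 steps.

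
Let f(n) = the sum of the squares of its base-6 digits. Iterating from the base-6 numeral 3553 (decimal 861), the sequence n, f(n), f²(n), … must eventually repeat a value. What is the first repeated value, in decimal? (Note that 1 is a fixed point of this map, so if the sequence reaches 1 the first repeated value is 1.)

861 = (3,5,5,3)_6 → 68
68 = (1,5,2)_6 → 30
30 = (5,0)_6 → 25
25 = (4,1)_6 → 17
17 = (2,5)_6 → 29
29 = (4,5)_6 → 41
41 = (1,0,5)_6 → 26
26 = (4,2)_6 → 20
20 = (3,2)_6 → 13
13 = (2,1)_6 → 5
5 = (5)_6 → 25  — 25 already appeared earlier.

25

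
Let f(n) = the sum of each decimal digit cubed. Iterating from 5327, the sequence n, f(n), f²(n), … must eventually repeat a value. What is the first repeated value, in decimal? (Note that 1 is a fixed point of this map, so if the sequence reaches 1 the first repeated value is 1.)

5327 → 5³ + 3³ + 2³ + 7³ = 503
503 → 5³ + 0³ + 3³ = 152
152 → 1³ + 5³ + 2³ = 134
134 → 1³ + 3³ + 4³ = 92
92 → 9³ + 2³ = 737
737 → 7³ + 3³ + 7³ = 713
713 → 7³ + 1³ + 3³ = 371
371 → 3³ + 7³ + 1³ = 371  — 371 already appeared earlier.

371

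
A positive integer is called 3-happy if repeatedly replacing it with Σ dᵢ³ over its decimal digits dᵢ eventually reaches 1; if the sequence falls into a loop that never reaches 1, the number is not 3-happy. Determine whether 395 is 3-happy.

395 → 881
881 → 1025
1025 → 134
134 → 92
92 → 737
737 → 713
713 → 371
371 → 371  — 371 already seen; the sequence cycles without reaching 1.

not 3-happy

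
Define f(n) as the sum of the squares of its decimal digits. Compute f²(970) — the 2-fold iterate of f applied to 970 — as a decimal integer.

10

970 → 9² + 7² + 0² = 81 + 49 + 0 = 130
130 → 1² + 3² + 0² = 1 + 9 + 0 = 10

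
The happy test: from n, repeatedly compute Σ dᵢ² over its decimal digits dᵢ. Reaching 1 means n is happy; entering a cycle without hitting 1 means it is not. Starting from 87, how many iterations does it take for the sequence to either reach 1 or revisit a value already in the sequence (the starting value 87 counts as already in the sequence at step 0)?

87 → 8² + 7² = 113
113 → 1² + 1² + 3² = 11
11 → 1² + 1² = 2
2 → 2² = 4
4 → 4² = 16
16 → 1² + 6² = 37
37 → 3² + 7² = 58
58 → 5² + 8² = 89
89 → 8² + 9² = 145
145 → 1² + 4² + 5² = 42
42 → 4² + 2² = 20
20 → 2² + 0² = 4  — 4 repeats.
That took 12 steps.

12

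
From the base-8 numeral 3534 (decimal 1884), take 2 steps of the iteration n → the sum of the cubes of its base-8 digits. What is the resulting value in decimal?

270

1884 = (3,5,3,4)_8 → 3³ + 5³ + 3³ + 4³ = 27 + 125 + 27 + 64 = 243
243 = (3,6,3)_8 → 3³ + 6³ + 3³ = 27 + 216 + 27 = 270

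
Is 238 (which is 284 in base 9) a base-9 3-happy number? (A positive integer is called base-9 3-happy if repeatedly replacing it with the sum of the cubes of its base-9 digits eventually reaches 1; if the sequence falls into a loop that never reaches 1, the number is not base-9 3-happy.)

not base-9 3-happy

238 = (2,8,4)_9 → 584
584 = (7,1,8)_9 → 856
856 = (1,1,5,1)_9 → 128
128 = (1,5,2)_9 → 134
134 = (1,5,8)_9 → 638
638 = (7,7,8)_9 → 1198
1198 = (1,5,7,1)_9 → 470
470 = (5,7,2)_9 → 476
476 = (5,7,8)_9 → 980
980 = (1,3,0,8)_9 → 540
540 = (6,6,0)_9 → 432
432 = (5,3,0)_9 → 152
152 = (1,7,8)_9 → 856  — 856 already seen; the sequence cycles without reaching 1.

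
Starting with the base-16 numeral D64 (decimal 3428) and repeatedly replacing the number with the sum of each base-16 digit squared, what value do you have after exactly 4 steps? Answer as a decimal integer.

3428 = (13,6,4)_16 → 13² + 6² + 4² = 221
221 = (13,13)_16 → 13² + 13² = 338
338 = (1,5,2)_16 → 1² + 5² + 2² = 30
30 = (1,14)_16 → 1² + 14² = 197

197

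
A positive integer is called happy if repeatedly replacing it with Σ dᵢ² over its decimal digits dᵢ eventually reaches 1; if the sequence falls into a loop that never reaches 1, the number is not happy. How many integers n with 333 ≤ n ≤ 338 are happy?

333: 333 → 27 → 53 → 34 → 25 → 29 → 85 → 89 → 145 → 42 → 20 → 4 → 16 → 37 → 58 → 89  (repeats 89)
334: 334 → 34 → 25 → 29 → 85 → 89 → 145 → 42 → 20 → 4 → 16 → 37 → 58 → 89  (repeats 89)
335: 335 → 43 → 25 → 29 → 85 → 89 → 145 → 42 → 20 → 4 → 16 → 37 → 58 → 89  (repeats 89)
336: 336 → 54 → 41 → 17 → 50 → 25 → 29 → 85 → 89 → 145 → 42 → 20 → 4 → 16 → 37 → 58 → 89  (repeats 89)
337: 337 → 67 → 85 → 89 → 145 → 42 → 20 → 4 → 16 → 37 → 58 → 89  (repeats 89)
338: 338 → 82 → 68 → 100 → 1  (reaches 1)
happy: 338

1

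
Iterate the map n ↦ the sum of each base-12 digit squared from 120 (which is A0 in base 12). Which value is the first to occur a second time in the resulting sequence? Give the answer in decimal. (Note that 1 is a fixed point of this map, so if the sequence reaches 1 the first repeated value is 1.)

100

120 = (10,0)_12 → 10² + 0² = 100
100 = (8,4)_12 → 8² + 4² = 80
80 = (6,8)_12 → 6² + 8² = 100  — 100 already appeared earlier.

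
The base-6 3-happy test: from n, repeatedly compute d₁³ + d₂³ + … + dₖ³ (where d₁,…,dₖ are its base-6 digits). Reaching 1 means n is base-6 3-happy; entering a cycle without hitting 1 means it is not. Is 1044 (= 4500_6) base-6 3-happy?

base-6 3-happy

1044 = (4,5,0,0)_6 → 4³ + 5³ + 0³ + 0³ = 189
189 = (5,1,3)_6 → 5³ + 1³ + 3³ = 153
153 = (4,1,3)_6 → 4³ + 1³ + 3³ = 92
92 = (2,3,2)_6 → 2³ + 3³ + 2³ = 43
43 = (1,1,1)_6 → 1³ + 1³ + 1³ = 3
3 = (3)_6 → 3³ = 27
27 = (4,3)_6 → 4³ + 3³ = 91
91 = (2,3,1)_6 → 2³ + 3³ + 1³ = 36
36 = (1,0,0)_6 → 1³ + 0³ + 0³ = 1  — reached 1.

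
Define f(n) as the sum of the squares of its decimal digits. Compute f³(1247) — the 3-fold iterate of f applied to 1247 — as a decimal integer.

1247 → 1² + 2² + 4² + 7² = 1 + 4 + 16 + 49 = 70
70 → 7² + 0² = 49 + 0 = 49
49 → 4² + 9² = 16 + 81 = 97

97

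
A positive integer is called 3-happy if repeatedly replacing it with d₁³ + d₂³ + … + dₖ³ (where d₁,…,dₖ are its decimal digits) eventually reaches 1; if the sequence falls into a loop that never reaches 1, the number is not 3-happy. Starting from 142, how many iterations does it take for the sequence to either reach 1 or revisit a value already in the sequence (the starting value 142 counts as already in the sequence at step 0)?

142 → 73
73 → 370
370 → 370  — 370 repeats.
That took 3 steps.

3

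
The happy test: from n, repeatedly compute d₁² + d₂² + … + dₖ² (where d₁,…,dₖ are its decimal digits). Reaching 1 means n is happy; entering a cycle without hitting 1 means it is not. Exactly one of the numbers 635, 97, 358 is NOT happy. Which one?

635: 635 → 70 → 49 → 97 → 130 → 10 → 1  — reaches 1 (happy)
97: 97 → 130 → 10 → 1  — reaches 1 (happy)
358: 358 → 98 → 145 → 42 → 20 → 4 → 16 → 37 → 58 → 89 → 145  — repeats 145 (not happy)

358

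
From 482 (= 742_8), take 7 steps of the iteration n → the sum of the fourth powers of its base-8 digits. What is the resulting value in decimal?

544

482 = (7,4,2)_8 → 7⁴ + 4⁴ + 2⁴ = 2401 + 256 + 16 = 2673
2673 = (5,1,6,1)_8 → 5⁴ + 1⁴ + 6⁴ + 1⁴ = 625 + 1 + 1296 + 1 = 1923
1923 = (3,6,0,3)_8 → 3⁴ + 6⁴ + 0⁴ + 3⁴ = 81 + 1296 + 0 + 81 = 1458
1458 = (2,6,6,2)_8 → 2⁴ + 6⁴ + 6⁴ + 2⁴ = 16 + 1296 + 1296 + 16 = 2624
2624 = (5,1,0,0)_8 → 5⁴ + 1⁴ + 0⁴ + 0⁴ = 625 + 1 + 0 + 0 = 626
626 = (1,1,6,2)_8 → 1⁴ + 1⁴ + 6⁴ + 2⁴ = 1 + 1 + 1296 + 16 = 1314
1314 = (2,4,4,2)_8 → 2⁴ + 4⁴ + 4⁴ + 2⁴ = 16 + 256 + 256 + 16 = 544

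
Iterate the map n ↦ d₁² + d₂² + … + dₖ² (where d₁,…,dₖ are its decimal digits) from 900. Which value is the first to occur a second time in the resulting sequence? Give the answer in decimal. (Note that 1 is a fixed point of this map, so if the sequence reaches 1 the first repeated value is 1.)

37

900 → 81
81 → 65
65 → 61
61 → 37
37 → 58
58 → 89
89 → 145
145 → 42
42 → 20
20 → 4
4 → 16
16 → 37  — 37 already appeared earlier.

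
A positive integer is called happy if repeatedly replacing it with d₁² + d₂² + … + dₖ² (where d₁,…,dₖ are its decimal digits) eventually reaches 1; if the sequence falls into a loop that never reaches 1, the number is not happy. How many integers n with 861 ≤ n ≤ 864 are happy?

1

861: 861 → 101 → 2 → 4 → 16 → 37 → 58 → 89 → 145 → 42 → 20 → 4  — not happy
862: 862 → 104 → 17 → 50 → 25 → 29 → 85 → 89 → 145 → 42 → 20 → 4 → 16 → 37 → 58 → 89  — not happy
863: 863 → 109 → 82 → 68 → 100 → 1  — happy
864: 864 → 116 → 38 → 73 → 58 → 89 → 145 → 42 → 20 → 4 → 16 → 37 → 58  — not happy
happy: 863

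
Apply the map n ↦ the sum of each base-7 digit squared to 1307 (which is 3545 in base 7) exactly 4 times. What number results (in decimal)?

1307 = (3,5,4,5)_7 → 3² + 5² + 4² + 5² = 9 + 25 + 16 + 25 = 75
75 = (1,3,5)_7 → 1² + 3² + 5² = 1 + 9 + 25 = 35
35 = (5,0)_7 → 5² + 0² = 25 + 0 = 25
25 = (3,4)_7 → 3² + 4² = 9 + 16 = 25

25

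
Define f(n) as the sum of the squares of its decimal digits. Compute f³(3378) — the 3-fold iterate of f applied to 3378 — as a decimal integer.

3378 → 3² + 3² + 7² + 8² = 131
131 → 1² + 3² + 1² = 11
11 → 1² + 1² = 2

2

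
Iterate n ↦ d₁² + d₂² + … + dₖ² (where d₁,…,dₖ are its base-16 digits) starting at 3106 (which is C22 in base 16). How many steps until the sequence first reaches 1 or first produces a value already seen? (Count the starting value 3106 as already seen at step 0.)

3106 = (12,2,2)_16 → 12² + 2² + 2² = 144 + 4 + 4 = 152
152 = (9,8)_16 → 9² + 8² = 81 + 64 = 145
145 = (9,1)_16 → 9² + 1² = 81 + 1 = 82
82 = (5,2)_16 → 5² + 2² = 25 + 4 = 29
29 = (1,13)_16 → 1² + 13² = 1 + 169 = 170
170 = (10,10)_16 → 10² + 10² = 100 + 100 = 200
200 = (12,8)_16 → 12² + 8² = 144 + 64 = 208
208 = (13,0)_16 → 13² + 0² = 169 + 0 = 169
169 = (10,9)_16 → 10² + 9² = 100 + 81 = 181
181 = (11,5)_16 → 11² + 5² = 121 + 25 = 146
146 = (9,2)_16 → 9² + 2² = 81 + 4 = 85
85 = (5,5)_16 → 5² + 5² = 25 + 25 = 50
50 = (3,2)_16 → 3² + 2² = 9 + 4 = 13
13 = (13)_16 → 13² = 169  — 169 repeats.
That took 14 steps.

14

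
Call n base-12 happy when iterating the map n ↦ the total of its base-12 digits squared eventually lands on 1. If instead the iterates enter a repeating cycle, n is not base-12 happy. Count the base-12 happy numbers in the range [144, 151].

1

144: 144 → 1  (reaches 1)
145: 145 → 2 → 4 → 16 → 17 → 26 → 8 → 64 → 41 → 34 → 104 → 128 → 164 → 66 → 61 → 26  (repeats 26)
146: 146 → 5 → 25 → 5  (repeats 5)
147: 147 → 10 → 100 → 80 → 100  (repeats 100)
148: 148 → 17 → 26 → 8 → 64 → 41 → 34 → 104 → 128 → 164 → 66 → 61 → 26  (repeats 26)
149: 149 → 26 → 8 → 64 → 41 → 34 → 104 → 128 → 164 → 66 → 61 → 26  (repeats 26)
150: 150 → 37 → 10 → 100 → 80 → 100  (repeats 100)
151: 151 → 50 → 20 → 65 → 50  (repeats 50)
base-12 happy: 144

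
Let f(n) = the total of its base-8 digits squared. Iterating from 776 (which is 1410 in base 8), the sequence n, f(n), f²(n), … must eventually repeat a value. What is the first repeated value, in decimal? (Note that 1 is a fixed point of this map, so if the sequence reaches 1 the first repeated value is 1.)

1

776 = (1,4,1,0)_8 → 1² + 4² + 1² + 0² = 1 + 16 + 1 + 0 = 18
18 = (2,2)_8 → 2² + 2² = 4 + 4 = 8
8 = (1,0)_8 → 1² + 0² = 1 + 0 = 1  — reached the fixed point 1.
1 → 1, so 1 is the first repeated value.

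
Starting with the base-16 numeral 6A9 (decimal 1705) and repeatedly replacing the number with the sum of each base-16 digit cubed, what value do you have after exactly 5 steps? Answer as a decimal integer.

1456

1705 = (6,10,9)_16 → 6³ + 10³ + 9³ = 216 + 1000 + 729 = 1945
1945 = (7,9,9)_16 → 7³ + 9³ + 9³ = 343 + 729 + 729 = 1801
1801 = (7,0,9)_16 → 7³ + 0³ + 9³ = 343 + 0 + 729 = 1072
1072 = (4,3,0)_16 → 4³ + 3³ + 0³ = 64 + 27 + 0 = 91
91 = (5,11)_16 → 5³ + 11³ = 125 + 1331 = 1456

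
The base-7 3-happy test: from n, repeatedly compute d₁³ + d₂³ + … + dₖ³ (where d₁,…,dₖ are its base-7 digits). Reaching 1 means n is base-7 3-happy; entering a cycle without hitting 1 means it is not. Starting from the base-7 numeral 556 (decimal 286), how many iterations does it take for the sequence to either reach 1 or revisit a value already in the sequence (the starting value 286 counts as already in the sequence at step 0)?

4

286 = (5,5,6)_7 → 5³ + 5³ + 6³ = 125 + 125 + 216 = 466
466 = (1,2,3,4)_7 → 1³ + 2³ + 3³ + 4³ = 1 + 8 + 27 + 64 = 100
100 = (2,0,2)_7 → 2³ + 0³ + 2³ = 8 + 0 + 8 = 16
16 = (2,2)_7 → 2³ + 2³ = 8 + 8 = 16  — 16 repeats.
That took 4 steps.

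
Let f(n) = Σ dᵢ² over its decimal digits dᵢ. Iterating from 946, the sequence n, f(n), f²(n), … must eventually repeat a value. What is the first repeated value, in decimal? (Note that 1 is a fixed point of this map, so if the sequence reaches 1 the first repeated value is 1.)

946 → 9² + 4² + 6² = 133
133 → 1² + 3² + 3² = 19
19 → 1² + 9² = 82
82 → 8² + 2² = 68
68 → 6² + 8² = 100
100 → 1² + 0² + 0² = 1  — reached the fixed point 1.
1 → 1, so 1 is the first repeated value.

1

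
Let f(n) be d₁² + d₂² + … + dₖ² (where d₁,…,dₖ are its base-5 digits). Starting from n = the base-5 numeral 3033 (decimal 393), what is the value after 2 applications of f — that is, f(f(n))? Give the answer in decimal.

5

393 = (3,0,3,3)_5 → 3² + 0² + 3² + 3² = 9 + 0 + 9 + 9 = 27
27 = (1,0,2)_5 → 1² + 0² + 2² = 1 + 0 + 4 = 5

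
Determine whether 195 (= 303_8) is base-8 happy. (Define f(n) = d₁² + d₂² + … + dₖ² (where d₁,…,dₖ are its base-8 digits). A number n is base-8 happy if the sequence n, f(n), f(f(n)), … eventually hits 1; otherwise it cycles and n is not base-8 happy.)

195 = (3,0,3)_8 → 3² + 0² + 3² = 9 + 0 + 9 = 18
18 = (2,2)_8 → 2² + 2² = 4 + 4 = 8
8 = (1,0)_8 → 1² + 0² = 1 + 0 = 1  — reached 1.

base-8 happy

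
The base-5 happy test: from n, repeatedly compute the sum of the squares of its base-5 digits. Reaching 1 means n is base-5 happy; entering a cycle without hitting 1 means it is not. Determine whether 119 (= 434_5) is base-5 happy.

base-5 happy

119 = (4,3,4)_5 → 4² + 3² + 4² = 16 + 9 + 16 = 41
41 = (1,3,1)_5 → 1² + 3² + 1² = 1 + 9 + 1 = 11
11 = (2,1)_5 → 2² + 1² = 4 + 1 = 5
5 = (1,0)_5 → 1² + 0² = 1 + 0 = 1  — reached 1.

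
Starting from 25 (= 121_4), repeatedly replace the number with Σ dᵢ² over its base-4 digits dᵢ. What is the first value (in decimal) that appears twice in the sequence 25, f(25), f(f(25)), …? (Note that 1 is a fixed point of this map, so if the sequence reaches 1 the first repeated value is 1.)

1

25 = (1,2,1)_4 → 1² + 2² + 1² = 1 + 4 + 1 = 6
6 = (1,2)_4 → 1² + 2² = 1 + 4 = 5
5 = (1,1)_4 → 1² + 1² = 1 + 1 = 2
2 = (2)_4 → 2² = 4
4 = (1,0)_4 → 1² + 0² = 1 + 0 = 1  — reached the fixed point 1.
1 → 1, so 1 is the first repeated value.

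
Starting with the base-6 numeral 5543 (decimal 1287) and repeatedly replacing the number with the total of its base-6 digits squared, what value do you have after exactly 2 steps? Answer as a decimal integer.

1287 = (5,5,4,3)_6 → 75
75 = (2,0,3)_6 → 13

13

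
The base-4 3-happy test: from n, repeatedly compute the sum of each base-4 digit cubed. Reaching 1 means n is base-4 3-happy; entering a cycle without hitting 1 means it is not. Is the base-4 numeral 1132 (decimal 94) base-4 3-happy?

base-4 3-happy

94 = (1,1,3,2)_4 → 1³ + 1³ + 3³ + 2³ = 1 + 1 + 27 + 8 = 37
37 = (2,1,1)_4 → 2³ + 1³ + 1³ = 8 + 1 + 1 = 10
10 = (2,2)_4 → 2³ + 2³ = 8 + 8 = 16
16 = (1,0,0)_4 → 1³ + 0³ + 0³ = 1 + 0 + 0 = 1  — reached 1.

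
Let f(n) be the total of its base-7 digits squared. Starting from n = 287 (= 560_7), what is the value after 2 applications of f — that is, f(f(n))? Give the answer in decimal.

27

287 = (5,6,0)_7 → 61
61 = (1,1,5)_7 → 27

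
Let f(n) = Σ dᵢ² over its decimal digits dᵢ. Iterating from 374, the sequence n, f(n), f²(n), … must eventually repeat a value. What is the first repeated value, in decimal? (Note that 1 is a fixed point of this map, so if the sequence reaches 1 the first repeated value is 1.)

37

374 → 3² + 7² + 4² = 74
74 → 7² + 4² = 65
65 → 6² + 5² = 61
61 → 6² + 1² = 37
37 → 3² + 7² = 58
58 → 5² + 8² = 89
89 → 8² + 9² = 145
145 → 1² + 4² + 5² = 42
42 → 4² + 2² = 20
20 → 2² + 0² = 4
4 → 4² = 16
16 → 1² + 6² = 37  — 37 already appeared earlier.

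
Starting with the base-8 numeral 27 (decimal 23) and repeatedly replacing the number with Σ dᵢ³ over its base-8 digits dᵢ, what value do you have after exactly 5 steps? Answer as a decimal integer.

55

23 = (2,7)_8 → 2³ + 7³ = 8 + 343 = 351
351 = (5,3,7)_8 → 5³ + 3³ + 7³ = 125 + 27 + 343 = 495
495 = (7,5,7)_8 → 7³ + 5³ + 7³ = 343 + 125 + 343 = 811
811 = (1,4,5,3)_8 → 1³ + 4³ + 5³ + 3³ = 1 + 64 + 125 + 27 = 217
217 = (3,3,1)_8 → 3³ + 3³ + 1³ = 27 + 27 + 1 = 55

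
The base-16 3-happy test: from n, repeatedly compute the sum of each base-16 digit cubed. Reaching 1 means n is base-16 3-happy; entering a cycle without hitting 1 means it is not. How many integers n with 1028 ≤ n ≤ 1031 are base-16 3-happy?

1028: 1028 → 128 → 512 → 8 → 512  — not base-16 3-happy
1029: 1029 → 189 → 3528 → 4437 → 252 → 5103 → 6147 → 540 → 1737 → 2673 → 1344 → 189  — not base-16 3-happy
1030: 1030 → 280 → 514 → 16 → 1  — base-16 3-happy
1031: 1031 → 407 → 1073 → 92 → 1853 → 2567 → 1343 → 3527 → 4268 → 2729 → 2729  — not base-16 3-happy
base-16 3-happy: 1030

1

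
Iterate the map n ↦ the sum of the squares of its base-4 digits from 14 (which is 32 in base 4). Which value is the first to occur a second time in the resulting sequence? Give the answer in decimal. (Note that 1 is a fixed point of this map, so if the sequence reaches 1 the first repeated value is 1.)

1

14 = (3,2)_4 → 13
13 = (3,1)_4 → 10
10 = (2,2)_4 → 8
8 = (2,0)_4 → 4
4 = (1,0)_4 → 1  — reached the fixed point 1.
1 → 1, so 1 is the first repeated value.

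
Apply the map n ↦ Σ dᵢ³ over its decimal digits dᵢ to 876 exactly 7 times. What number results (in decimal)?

876 → 8³ + 7³ + 6³ = 512 + 343 + 216 = 1071
1071 → 1³ + 0³ + 7³ + 1³ = 1 + 0 + 343 + 1 = 345
345 → 3³ + 4³ + 5³ = 27 + 64 + 125 = 216
216 → 2³ + 1³ + 6³ = 8 + 1 + 216 = 225
225 → 2³ + 2³ + 5³ = 8 + 8 + 125 = 141
141 → 1³ + 4³ + 1³ = 1 + 64 + 1 = 66
66 → 6³ + 6³ = 216 + 216 = 432

432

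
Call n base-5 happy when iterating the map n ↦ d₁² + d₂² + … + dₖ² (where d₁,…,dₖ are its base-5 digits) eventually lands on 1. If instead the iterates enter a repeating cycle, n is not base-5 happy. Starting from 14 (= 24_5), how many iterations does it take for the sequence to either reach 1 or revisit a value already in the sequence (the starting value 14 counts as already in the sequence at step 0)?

5

14 = (2,4)_5 → 2² + 4² = 20
20 = (4,0)_5 → 4² + 0² = 16
16 = (3,1)_5 → 3² + 1² = 10
10 = (2,0)_5 → 2² + 0² = 4
4 = (4)_5 → 4² = 16  — 16 repeats.
That took 5 steps.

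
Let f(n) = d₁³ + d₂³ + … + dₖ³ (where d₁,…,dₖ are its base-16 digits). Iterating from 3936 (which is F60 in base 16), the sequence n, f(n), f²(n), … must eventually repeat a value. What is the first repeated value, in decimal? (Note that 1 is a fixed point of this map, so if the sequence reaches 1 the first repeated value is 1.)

3936 = (15,6,0)_16 → 15³ + 6³ + 0³ = 3375 + 216 + 0 = 3591
3591 = (14,0,7)_16 → 14³ + 0³ + 7³ = 2744 + 0 + 343 = 3087
3087 = (12,0,15)_16 → 12³ + 0³ + 15³ = 1728 + 0 + 3375 = 5103
5103 = (1,3,14,15)_16 → 1³ + 3³ + 14³ + 15³ = 1 + 27 + 2744 + 3375 = 6147
6147 = (1,8,0,3)_16 → 1³ + 8³ + 0³ + 3³ = 1 + 512 + 0 + 27 = 540
540 = (2,1,12)_16 → 2³ + 1³ + 12³ = 8 + 1 + 1728 = 1737
1737 = (6,12,9)_16 → 6³ + 12³ + 9³ = 216 + 1728 + 729 = 2673
2673 = (10,7,1)_16 → 10³ + 7³ + 1³ = 1000 + 343 + 1 = 1344
1344 = (5,4,0)_16 → 5³ + 4³ + 0³ = 125 + 64 + 0 = 189
189 = (11,13)_16 → 11³ + 13³ = 1331 + 2197 = 3528
3528 = (13,12,8)_16 → 13³ + 12³ + 8³ = 2197 + 1728 + 512 = 4437
4437 = (1,1,5,5)_16 → 1³ + 1³ + 5³ + 5³ = 1 + 1 + 125 + 125 = 252
252 = (15,12)_16 → 15³ + 12³ = 3375 + 1728 = 5103  — 5103 already appeared earlier.

5103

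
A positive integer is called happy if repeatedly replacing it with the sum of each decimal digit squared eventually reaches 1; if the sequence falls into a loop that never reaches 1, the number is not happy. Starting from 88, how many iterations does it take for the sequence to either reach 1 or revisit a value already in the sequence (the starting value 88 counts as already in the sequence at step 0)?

88 → 8² + 8² = 64 + 64 = 128
128 → 1² + 2² + 8² = 1 + 4 + 64 = 69
69 → 6² + 9² = 36 + 81 = 117
117 → 1² + 1² + 7² = 1 + 1 + 49 = 51
51 → 5² + 1² = 25 + 1 = 26
26 → 2² + 6² = 4 + 36 = 40
40 → 4² + 0² = 16 + 0 = 16
16 → 1² + 6² = 1 + 36 = 37
37 → 3² + 7² = 9 + 49 = 58
58 → 5² + 8² = 25 + 64 = 89
89 → 8² + 9² = 64 + 81 = 145
145 → 1² + 4² + 5² = 1 + 16 + 25 = 42
42 → 4² + 2² = 16 + 4 = 20
20 → 2² + 0² = 4 + 0 = 4
4 → 4² = 16  — 16 repeats.
That took 15 steps.

15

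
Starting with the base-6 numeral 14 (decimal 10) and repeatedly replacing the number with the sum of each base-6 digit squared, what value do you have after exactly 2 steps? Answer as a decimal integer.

10 = (1,4)_6 → 17
17 = (2,5)_6 → 29

29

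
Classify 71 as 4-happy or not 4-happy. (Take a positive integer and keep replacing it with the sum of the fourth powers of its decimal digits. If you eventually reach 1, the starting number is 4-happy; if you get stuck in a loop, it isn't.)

71 → 7⁴ + 1⁴ = 2402
2402 → 2⁴ + 4⁴ + 0⁴ + 2⁴ = 288
288 → 2⁴ + 8⁴ + 8⁴ = 8208
8208 → 8⁴ + 2⁴ + 0⁴ + 8⁴ = 8208  — 8208 already seen; the sequence cycles without reaching 1.

not 4-happy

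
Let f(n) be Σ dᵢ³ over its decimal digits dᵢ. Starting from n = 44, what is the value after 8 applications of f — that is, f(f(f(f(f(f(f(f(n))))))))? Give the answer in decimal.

371

44 → 4³ + 4³ = 128
128 → 1³ + 2³ + 8³ = 521
521 → 5³ + 2³ + 1³ = 134
134 → 1³ + 3³ + 4³ = 92
92 → 9³ + 2³ = 737
737 → 7³ + 3³ + 7³ = 713
713 → 7³ + 1³ + 3³ = 371
371 → 3³ + 7³ + 1³ = 371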